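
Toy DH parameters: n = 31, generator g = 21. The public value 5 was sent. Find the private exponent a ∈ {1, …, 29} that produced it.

Try successive powers of 21 modulo 31:
21^1 ≡ 21
21^2 ≡ 7
21^3 ≡ 23
21^4 ≡ 18
21^5 ≡ 6
21^6 ≡ 2
21^7 ≡ 11
21^8 ≡ 14
21^9 ≡ 15
21^10 ≡ 5
Found: a = 10.

10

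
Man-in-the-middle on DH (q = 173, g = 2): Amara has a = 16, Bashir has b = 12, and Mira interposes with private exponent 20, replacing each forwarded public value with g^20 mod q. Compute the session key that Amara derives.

118

Amara receives Mira's public value M = 2^20 mod 173 instead of the honest one.
2^1 ≡ 2 (mod 173)
2^2 = (2^1)^2 ≡ 2^2 = 4 ≡ 4 (mod 173)
2^4 = (2^2)^2 ≡ 4^2 = 16 ≡ 16 (mod 173)
2^8 = (2^4)^2 ≡ 16^2 = 256 ≡ 83 (mod 173)
2^16 = (2^8)^2 ≡ 83^2 = 6889 ≡ 142 (mod 173)
2^20 = 2^16 · 2^4 ≡ 142 · 16 ≡ 23 (mod 173).
So M = 23. Amara computes K = M^16 mod 173.
23^1 ≡ 23 (mod 173)
23^2 = (23^1)^2 ≡ 23^2 = 529 ≡ 10 (mod 173)
23^4 = (23^2)^2 ≡ 10^2 = 100 ≡ 100 (mod 173)
23^8 = (23^4)^2 ≡ 100^2 = 10000 ≡ 139 (mod 173)
23^16 = (23^8)^2 ≡ 139^2 = 19321 ≡ 118 (mod 173)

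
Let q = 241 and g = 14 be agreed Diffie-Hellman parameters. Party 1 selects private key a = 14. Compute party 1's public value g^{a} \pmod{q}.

Public value = 14^{14} \pmod{241}.
14^1 ≡ 14 (mod 241)
14^2 = (14^1)^2 ≡ 14^2 = 196 ≡ 196 (mod 241)
14^4 = (14^2)^2 ≡ 196^2 = 38416 ≡ 97 (mod 241)
14^8 = (14^4)^2 ≡ 97^2 = 9409 ≡ 10 (mod 241)
14^14 = 14^8 · 14^4 · 14^2 ≡ 10 · 97 · 196 ≡ 212 (mod 241).

212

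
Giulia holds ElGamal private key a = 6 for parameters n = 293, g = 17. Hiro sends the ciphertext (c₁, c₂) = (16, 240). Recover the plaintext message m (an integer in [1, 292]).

Shared mask s = c₁^a mod n = 16^6 mod 293.
16^1 ≡ 16 (mod 293)
16^2 = (16^1)^2 ≡ 16^2 = 256 ≡ 256 (mod 293)
16^4 = (16^2)^2 ≡ 256^2 = 65536 ≡ 197 (mod 293)
16^6 = 16^4 · 16^2 ≡ 197 · 256 ≡ 36 (mod 293).
So s = 36; s⁻¹ ≡ 57 (mod 293).
m = c₂ · s⁻¹ mod 293 = 240 · 57 mod 293 = 202.

202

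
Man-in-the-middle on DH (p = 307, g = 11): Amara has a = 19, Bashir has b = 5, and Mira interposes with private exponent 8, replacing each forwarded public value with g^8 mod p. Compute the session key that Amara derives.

Amara receives Mira's public value M = 11^8 mod 307 instead of the honest one.
11^1 ≡ 11 (mod 307)
11^2 = (11^1)^2 ≡ 11^2 = 121 ≡ 121 (mod 307)
11^4 = (11^2)^2 ≡ 121^2 = 14641 ≡ 212 (mod 307)
11^8 = (11^4)^2 ≡ 212^2 = 44944 ≡ 122 (mod 307)
So M = 122. Amara computes K = M^19 mod 307.
122^1 ≡ 122 (mod 307)
122^2 = (122^1)^2 ≡ 122^2 = 14884 ≡ 148 (mod 307)
122^4 = (122^2)^2 ≡ 148^2 = 21904 ≡ 107 (mod 307)
122^8 = (122^4)^2 ≡ 107^2 = 11449 ≡ 90 (mod 307)
122^16 = (122^8)^2 ≡ 90^2 = 8100 ≡ 118 (mod 307)
122^19 = 122^16 · 122^2 · 122^1 ≡ 118 · 148 · 122 ≡ 28 (mod 307).

28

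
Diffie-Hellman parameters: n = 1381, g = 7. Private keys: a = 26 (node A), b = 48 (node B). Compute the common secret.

466

Node B sends B = g^b mod n = 7^48 mod 1381.
7^1 ≡ 7 (mod 1381)
7^2 = (7^1)^2 ≡ 7^2 = 49 ≡ 49 (mod 1381)
7^4 = (7^2)^2 ≡ 49^2 = 2401 ≡ 1020 (mod 1381)
7^8 = (7^4)^2 ≡ 1020^2 = 1040400 ≡ 507 (mod 1381)
7^16 = (7^8)^2 ≡ 507^2 = 257049 ≡ 183 (mod 1381)
7^32 = (7^16)^2 ≡ 183^2 = 33489 ≡ 345 (mod 1381)
7^48 = 7^32 · 7^16 ≡ 345 · 183 ≡ 990 (mod 1381).
So B = 990. Node A then computes K = B^a mod n = 990^26 mod 1381.
990^1 ≡ 990 (mod 1381)
990^2 = (990^1)^2 ≡ 990^2 = 980100 ≡ 971 (mod 1381)
990^4 = (990^2)^2 ≡ 971^2 = 942841 ≡ 999 (mod 1381)
990^8 = (990^4)^2 ≡ 999^2 = 998001 ≡ 919 (mod 1381)
990^16 = (990^8)^2 ≡ 919^2 = 844561 ≡ 770 (mod 1381)
990^26 = 990^16 · 990^8 · 990^2 ≡ 770 · 919 · 971 ≡ 466 (mod 1381).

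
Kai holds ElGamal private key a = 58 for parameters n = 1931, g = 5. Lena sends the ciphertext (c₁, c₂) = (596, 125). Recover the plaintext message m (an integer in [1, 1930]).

802

Shared mask s = c₁^a mod n = 596^58 mod 1931.
596^1 ≡ 596 (mod 1931)
596^2 = (596^1)^2 ≡ 596^2 = 355216 ≡ 1843 (mod 1931)
596^4 = (596^2)^2 ≡ 1843^2 = 3396649 ≡ 20 (mod 1931)
596^8 = (596^4)^2 ≡ 20^2 = 400 ≡ 400 (mod 1931)
596^16 = (596^8)^2 ≡ 400^2 = 160000 ≡ 1658 (mod 1931)
596^32 = (596^16)^2 ≡ 1658^2 = 2748964 ≡ 1151 (mod 1931)
596^58 = 596^32 · 596^16 · 596^8 · 596^2 ≡ 1151 · 1658 · 400 · 1843 ≡ 1322 (mod 1931).
So s = 1322; s⁻¹ ≡ 130 (mod 1931).
m = c₂ · s⁻¹ mod 1931 = 125 · 130 mod 1931 = 802.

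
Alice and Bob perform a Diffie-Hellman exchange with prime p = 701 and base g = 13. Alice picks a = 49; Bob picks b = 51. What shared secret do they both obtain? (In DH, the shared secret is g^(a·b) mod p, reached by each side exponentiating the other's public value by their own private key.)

54

Alice sends A = g^a mod p = 13^49 mod 701.
13^1 ≡ 13 (mod 701)
13^2 = (13^1)^2 ≡ 13^2 = 169 ≡ 169 (mod 701)
13^4 = (13^2)^2 ≡ 169^2 = 28561 ≡ 521 (mod 701)
13^8 = (13^4)^2 ≡ 521^2 = 271441 ≡ 154 (mod 701)
13^16 = (13^8)^2 ≡ 154^2 = 23716 ≡ 583 (mod 701)
13^32 = (13^16)^2 ≡ 583^2 = 339889 ≡ 605 (mod 701)
13^49 = 13^32 · 13^16 · 13^1 ≡ 605 · 583 · 13 ≡ 54 (mod 701).
So A = 54. Bob then computes K = A^b mod p = 54^51 mod 701.
54^1 ≡ 54 (mod 701)
54^2 = (54^1)^2 ≡ 54^2 = 2916 ≡ 112 (mod 701)
54^4 = (54^2)^2 ≡ 112^2 = 12544 ≡ 627 (mod 701)
54^8 = (54^4)^2 ≡ 627^2 = 393129 ≡ 569 (mod 701)
54^16 = (54^8)^2 ≡ 569^2 = 323761 ≡ 600 (mod 701)
54^32 = (54^16)^2 ≡ 600^2 = 360000 ≡ 387 (mod 701)
54^51 = 54^32 · 54^16 · 54^2 · 54^1 ≡ 387 · 600 · 112 · 54 ≡ 54 (mod 701).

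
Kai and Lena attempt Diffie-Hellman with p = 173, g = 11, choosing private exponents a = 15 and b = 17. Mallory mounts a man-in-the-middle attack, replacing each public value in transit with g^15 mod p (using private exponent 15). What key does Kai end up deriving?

71

Kai receives Mallory's public value M = 11^15 mod 173 instead of the honest one.
11^1 ≡ 11 (mod 173)
11^2 = (11^1)^2 ≡ 11^2 = 121 ≡ 121 (mod 173)
11^4 = (11^2)^2 ≡ 121^2 = 14641 ≡ 109 (mod 173)
11^8 = (11^4)^2 ≡ 109^2 = 11881 ≡ 117 (mod 173)
11^15 = 11^8 · 11^4 · 11^2 · 11^1 ≡ 117 · 109 · 121 · 11 ≡ 2 (mod 173).
So M = 2. Kai computes K = M^15 mod 173.
2^1 ≡ 2 (mod 173)
2^2 = (2^1)^2 ≡ 2^2 = 4 ≡ 4 (mod 173)
2^4 = (2^2)^2 ≡ 4^2 = 16 ≡ 16 (mod 173)
2^8 = (2^4)^2 ≡ 16^2 = 256 ≡ 83 (mod 173)
2^15 = 2^8 · 2^4 · 2^2 · 2^1 ≡ 83 · 16 · 4 · 2 ≡ 71 (mod 173).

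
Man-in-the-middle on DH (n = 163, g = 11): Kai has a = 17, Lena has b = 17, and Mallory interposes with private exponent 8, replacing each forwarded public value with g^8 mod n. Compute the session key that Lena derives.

14

Lena receives Mallory's public value M = 11^8 mod 163 instead of the honest one.
11^1 ≡ 11 (mod 163)
11^2 = (11^1)^2 ≡ 11^2 = 121 ≡ 121 (mod 163)
11^4 = (11^2)^2 ≡ 121^2 = 14641 ≡ 134 (mod 163)
11^8 = (11^4)^2 ≡ 134^2 = 17956 ≡ 26 (mod 163)
So M = 26. Lena computes K = M^17 mod 163.
26^1 ≡ 26 (mod 163)
26^2 = (26^1)^2 ≡ 26^2 = 676 ≡ 24 (mod 163)
26^4 = (26^2)^2 ≡ 24^2 = 576 ≡ 87 (mod 163)
26^8 = (26^4)^2 ≡ 87^2 = 7569 ≡ 71 (mod 163)
26^16 = (26^8)^2 ≡ 71^2 = 5041 ≡ 151 (mod 163)
26^17 = 26^16 · 26^1 ≡ 151 · 26 ≡ 14 (mod 163).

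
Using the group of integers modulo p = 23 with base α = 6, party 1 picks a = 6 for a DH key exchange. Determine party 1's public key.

12

Public value = 6^6 (mod 23).
6^1 ≡ 6 (mod 23)
6^2 = (6^1)^2 ≡ 6^2 = 36 ≡ 13 (mod 23)
6^4 = (6^2)^2 ≡ 13^2 = 169 ≡ 8 (mod 23)
6^6 = 6^4 · 6^2 ≡ 8 · 13 ≡ 12 (mod 23).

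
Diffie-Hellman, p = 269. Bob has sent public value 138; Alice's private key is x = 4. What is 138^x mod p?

66

Shared key K = 138^4 mod 269.
138^1 ≡ 138 (mod 269)
138^2 = (138^1)^2 ≡ 138^2 = 19044 ≡ 214 (mod 269)
138^4 = (138^2)^2 ≡ 214^2 = 45796 ≡ 66 (mod 269)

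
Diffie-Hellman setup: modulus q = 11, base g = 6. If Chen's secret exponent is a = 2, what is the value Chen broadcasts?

Public value = 6^2 (mod 11).
6^1 ≡ 6 (mod 11)
6^2 = (6^1)^2 ≡ 6^2 = 36 ≡ 3 (mod 11)

3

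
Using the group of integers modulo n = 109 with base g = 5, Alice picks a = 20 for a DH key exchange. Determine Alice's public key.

Public value = 5^20 mod 109.
5^1 ≡ 5 (mod 109)
5^2 = (5^1)^2 ≡ 5^2 = 25 ≡ 25 (mod 109)
5^4 = (5^2)^2 ≡ 25^2 = 625 ≡ 80 (mod 109)
5^8 = (5^4)^2 ≡ 80^2 = 6400 ≡ 78 (mod 109)
5^16 = (5^8)^2 ≡ 78^2 = 6084 ≡ 89 (mod 109)
5^20 = 5^16 · 5^4 ≡ 89 · 80 ≡ 35 (mod 109).

35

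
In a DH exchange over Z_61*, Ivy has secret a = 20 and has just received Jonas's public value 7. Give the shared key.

Shared key K = 7^20 mod 61.
7^1 ≡ 7 (mod 61)
7^2 = (7^1)^2 ≡ 7^2 = 49 ≡ 49 (mod 61)
7^4 = (7^2)^2 ≡ 49^2 = 2401 ≡ 22 (mod 61)
7^8 = (7^4)^2 ≡ 22^2 = 484 ≡ 57 (mod 61)
7^16 = (7^8)^2 ≡ 57^2 = 3249 ≡ 16 (mod 61)
7^20 = 7^16 · 7^4 ≡ 16 · 22 ≡ 47 (mod 61).

47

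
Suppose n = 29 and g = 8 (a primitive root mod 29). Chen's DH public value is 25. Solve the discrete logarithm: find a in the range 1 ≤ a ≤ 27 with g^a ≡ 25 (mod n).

Try successive powers of 8 modulo 29:
8^1 ≡ 8
8^2 ≡ 6
8^3 ≡ 19
8^4 ≡ 7
8^5 ≡ 27
8^6 ≡ 13
8^7 ≡ 17
8^8 ≡ 20
8^9 ≡ 15
8^10 ≡ 4
8^11 ≡ 3
8^12 ≡ 24
8^13 ≡ 18
8^14 ≡ 28
8^15 ≡ 21
8^16 ≡ 23
8^17 ≡ 10
8^18 ≡ 22
8^19 ≡ 2
8^20 ≡ 16
8^21 ≡ 12
8^22 ≡ 9
8^23 ≡ 14
8^24 ≡ 25
Found: a = 24.

24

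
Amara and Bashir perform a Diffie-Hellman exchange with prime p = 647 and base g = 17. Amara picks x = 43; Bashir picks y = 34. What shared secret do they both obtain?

96

Bashir sends B = g^y mod p = 17^34 mod 647.
17^1 ≡ 17 (mod 647)
17^2 = (17^1)^2 ≡ 17^2 = 289 ≡ 289 (mod 647)
17^4 = (17^2)^2 ≡ 289^2 = 83521 ≡ 58 (mod 647)
17^8 = (17^4)^2 ≡ 58^2 = 3364 ≡ 129 (mod 647)
17^16 = (17^8)^2 ≡ 129^2 = 16641 ≡ 466 (mod 647)
17^32 = (17^16)^2 ≡ 466^2 = 217156 ≡ 411 (mod 647)
17^34 = 17^32 · 17^2 ≡ 411 · 289 ≡ 378 (mod 647).
So B = 378. Amara then computes K = B^x mod p = 378^43 mod 647.
378^1 ≡ 378 (mod 647)
378^2 = (378^1)^2 ≡ 378^2 = 142884 ≡ 544 (mod 647)
378^4 = (378^2)^2 ≡ 544^2 = 295936 ≡ 257 (mod 647)
378^8 = (378^4)^2 ≡ 257^2 = 66049 ≡ 55 (mod 647)
378^16 = (378^8)^2 ≡ 55^2 = 3025 ≡ 437 (mod 647)
378^32 = (378^16)^2 ≡ 437^2 = 190969 ≡ 104 (mod 647)
378^43 = 378^32 · 378^8 · 378^2 · 378^1 ≡ 104 · 55 · 544 · 378 ≡ 96 (mod 647).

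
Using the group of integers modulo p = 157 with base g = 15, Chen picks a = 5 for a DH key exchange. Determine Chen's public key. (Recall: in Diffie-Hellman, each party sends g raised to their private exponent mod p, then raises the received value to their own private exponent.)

123

Public value = 15^5 mod 157.
15^1 ≡ 15 (mod 157)
15^2 = (15^1)^2 ≡ 15^2 = 225 ≡ 68 (mod 157)
15^4 = (15^2)^2 ≡ 68^2 = 4624 ≡ 71 (mod 157)
15^5 = 15^4 · 15^1 ≡ 71 · 15 ≡ 123 (mod 157).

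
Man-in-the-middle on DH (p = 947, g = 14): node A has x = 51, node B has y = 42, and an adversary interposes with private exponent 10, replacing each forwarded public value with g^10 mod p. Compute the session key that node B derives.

Node B receives an adversary's public value M = 14^10 mod 947 instead of the honest one.
14^1 ≡ 14 (mod 947)
14^2 = (14^1)^2 ≡ 14^2 = 196 ≡ 196 (mod 947)
14^4 = (14^2)^2 ≡ 196^2 = 38416 ≡ 536 (mod 947)
14^8 = (14^4)^2 ≡ 536^2 = 287296 ≡ 355 (mod 947)
14^10 = 14^8 · 14^2 ≡ 355 · 196 ≡ 449 (mod 947).
So M = 449. Node B computes K = M^42 mod 947.
449^1 ≡ 449 (mod 947)
449^2 = (449^1)^2 ≡ 449^2 = 201601 ≡ 837 (mod 947)
449^4 = (449^2)^2 ≡ 837^2 = 700569 ≡ 736 (mod 947)
449^8 = (449^4)^2 ≡ 736^2 = 541696 ≡ 12 (mod 947)
449^16 = (449^8)^2 ≡ 12^2 = 144 ≡ 144 (mod 947)
449^32 = (449^16)^2 ≡ 144^2 = 20736 ≡ 849 (mod 947)
449^42 = 449^32 · 449^8 · 449^2 ≡ 849 · 12 · 837 ≡ 568 (mod 947).

568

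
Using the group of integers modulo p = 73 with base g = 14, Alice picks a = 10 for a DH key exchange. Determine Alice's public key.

67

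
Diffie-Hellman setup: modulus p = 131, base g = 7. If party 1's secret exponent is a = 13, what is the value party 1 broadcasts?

Public value = 7^13 mod 131.
7^1 ≡ 7 (mod 131)
7^2 = (7^1)^2 ≡ 7^2 = 49 ≡ 49 (mod 131)
7^4 = (7^2)^2 ≡ 49^2 = 2401 ≡ 43 (mod 131)
7^8 = (7^4)^2 ≡ 43^2 = 1849 ≡ 15 (mod 131)
7^13 = 7^8 · 7^4 · 7^1 ≡ 15 · 43 · 7 ≡ 61 (mod 131).

61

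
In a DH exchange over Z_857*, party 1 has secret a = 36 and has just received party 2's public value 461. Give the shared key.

Shared key K = 461^36 mod 857.
461^1 ≡ 461 (mod 857)
461^2 = (461^1)^2 ≡ 461^2 = 212521 ≡ 842 (mod 857)
461^4 = (461^2)^2 ≡ 842^2 = 708964 ≡ 225 (mod 857)
461^8 = (461^4)^2 ≡ 225^2 = 50625 ≡ 62 (mod 857)
461^16 = (461^8)^2 ≡ 62^2 = 3844 ≡ 416 (mod 857)
461^32 = (461^16)^2 ≡ 416^2 = 173056 ≡ 799 (mod 857)
461^36 = 461^32 · 461^4 ≡ 799 · 225 ≡ 662 (mod 857).

662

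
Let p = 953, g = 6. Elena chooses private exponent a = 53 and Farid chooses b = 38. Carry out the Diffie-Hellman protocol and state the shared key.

Elena sends A = g^a mod p = 6^53 mod 953.
6^1 ≡ 6 (mod 953)
6^2 = (6^1)^2 ≡ 6^2 = 36 ≡ 36 (mod 953)
6^4 = (6^2)^2 ≡ 36^2 = 1296 ≡ 343 (mod 953)
6^8 = (6^4)^2 ≡ 343^2 = 117649 ≡ 430 (mod 953)
6^16 = (6^8)^2 ≡ 430^2 = 184900 ≡ 18 (mod 953)
6^32 = (6^16)^2 ≡ 18^2 = 324 ≡ 324 (mod 953)
6^53 = 6^32 · 6^16 · 6^4 · 6^1 ≡ 324 · 18 · 343 · 6 ≡ 174 (mod 953).
So A = 174. Farid then computes K = A^b mod p = 174^38 mod 953.
174^1 ≡ 174 (mod 953)
174^2 = (174^1)^2 ≡ 174^2 = 30276 ≡ 733 (mod 953)
174^4 = (174^2)^2 ≡ 733^2 = 537289 ≡ 750 (mod 953)
174^8 = (174^4)^2 ≡ 750^2 = 562500 ≡ 230 (mod 953)
174^16 = (174^8)^2 ≡ 230^2 = 52900 ≡ 485 (mod 953)
174^32 = (174^16)^2 ≡ 485^2 = 235225 ≡ 787 (mod 953)
174^38 = 174^32 · 174^4 · 174^2 ≡ 787 · 750 · 733 ≡ 780 (mod 953).

780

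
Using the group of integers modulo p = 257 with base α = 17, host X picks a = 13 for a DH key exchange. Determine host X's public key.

Public value = 17^{13} \pmod{257}.
17^1 ≡ 17 (mod 257)
17^2 = (17^1)^2 ≡ 17^2 = 289 ≡ 32 (mod 257)
17^4 = (17^2)^2 ≡ 32^2 = 1024 ≡ 253 (mod 257)
17^8 = (17^4)^2 ≡ 253^2 = 64009 ≡ 16 (mod 257)
17^13 = 17^8 · 17^4 · 17^1 ≡ 16 · 253 · 17 ≡ 197 (mod 257).

197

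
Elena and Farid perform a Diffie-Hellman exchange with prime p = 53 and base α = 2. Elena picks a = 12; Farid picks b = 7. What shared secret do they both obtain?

Farid sends B = α^b mod p = 2^7 mod 53.
2^1 ≡ 2 (mod 53)
2^2 = (2^1)^2 ≡ 2^2 = 4 ≡ 4 (mod 53)
2^4 = (2^2)^2 ≡ 4^2 = 16 ≡ 16 (mod 53)
2^7 = 2^4 · 2^2 · 2^1 ≡ 16 · 4 · 2 ≡ 22 (mod 53).
So B = 22. Elena then computes K = B^a mod p = 22^12 mod 53.
22^1 ≡ 22 (mod 53)
22^2 = (22^1)^2 ≡ 22^2 = 484 ≡ 7 (mod 53)
22^4 = (22^2)^2 ≡ 7^2 = 49 ≡ 49 (mod 53)
22^8 = (22^4)^2 ≡ 49^2 = 2401 ≡ 16 (mod 53)
22^12 = 22^8 · 22^4 ≡ 16 · 49 ≡ 42 (mod 53).

42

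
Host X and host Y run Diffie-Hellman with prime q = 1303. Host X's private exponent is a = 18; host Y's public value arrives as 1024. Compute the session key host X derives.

Shared key K = 1024^18 mod 1303.
1024^1 ≡ 1024 (mod 1303)
1024^2 = (1024^1)^2 ≡ 1024^2 = 1048576 ≡ 964 (mod 1303)
1024^4 = (1024^2)^2 ≡ 964^2 = 929296 ≡ 257 (mod 1303)
1024^8 = (1024^4)^2 ≡ 257^2 = 66049 ≡ 899 (mod 1303)
1024^16 = (1024^8)^2 ≡ 899^2 = 808201 ≡ 341 (mod 1303)
1024^18 = 1024^16 · 1024^2 ≡ 341 · 964 ≡ 368 (mod 1303).

368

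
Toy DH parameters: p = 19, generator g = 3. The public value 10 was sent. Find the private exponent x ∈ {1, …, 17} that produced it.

11

Try successive powers of 3 modulo 19:
3^1 ≡ 3
3^2 ≡ 9
3^3 ≡ 8
3^4 ≡ 5
3^5 ≡ 15
3^6 ≡ 7
3^7 ≡ 2
3^8 ≡ 6
3^9 ≡ 18
3^10 ≡ 16
3^11 ≡ 10
Found: x = 11.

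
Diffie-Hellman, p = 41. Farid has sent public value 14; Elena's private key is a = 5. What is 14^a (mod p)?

27

Shared key K = 14^5 mod 41.
14^1 ≡ 14 (mod 41)
14^2 = (14^1)^2 ≡ 14^2 = 196 ≡ 32 (mod 41)
14^4 = (14^2)^2 ≡ 32^2 = 1024 ≡ 40 (mod 41)
14^5 = 14^4 · 14^1 ≡ 40 · 14 ≡ 27 (mod 41).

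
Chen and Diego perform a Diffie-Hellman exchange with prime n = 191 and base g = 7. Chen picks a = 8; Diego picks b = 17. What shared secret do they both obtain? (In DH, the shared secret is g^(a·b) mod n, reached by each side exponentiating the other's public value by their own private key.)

Chen sends A = g^a mod n = 7^8 mod 191.
7^1 ≡ 7 (mod 191)
7^2 = (7^1)^2 ≡ 7^2 = 49 ≡ 49 (mod 191)
7^4 = (7^2)^2 ≡ 49^2 = 2401 ≡ 109 (mod 191)
7^8 = (7^4)^2 ≡ 109^2 = 11881 ≡ 39 (mod 191)
So A = 39. Diego then computes K = A^b mod n = 39^17 mod 191.
39^1 ≡ 39 (mod 191)
39^2 = (39^1)^2 ≡ 39^2 = 1521 ≡ 184 (mod 191)
39^4 = (39^2)^2 ≡ 184^2 = 33856 ≡ 49 (mod 191)
39^8 = (39^4)^2 ≡ 49^2 = 2401 ≡ 109 (mod 191)
39^16 = (39^8)^2 ≡ 109^2 = 11881 ≡ 39 (mod 191)
39^17 = 39^16 · 39^1 ≡ 39 · 39 ≡ 184 (mod 191).

184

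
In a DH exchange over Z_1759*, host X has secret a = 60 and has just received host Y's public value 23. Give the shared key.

Shared key K = 23^60 mod 1759.
23^1 ≡ 23 (mod 1759)
23^2 = (23^1)^2 ≡ 23^2 = 529 ≡ 529 (mod 1759)
23^4 = (23^2)^2 ≡ 529^2 = 279841 ≡ 160 (mod 1759)
23^8 = (23^4)^2 ≡ 160^2 = 25600 ≡ 974 (mod 1759)
23^16 = (23^8)^2 ≡ 974^2 = 948676 ≡ 575 (mod 1759)
23^32 = (23^16)^2 ≡ 575^2 = 330625 ≡ 1692 (mod 1759)
23^60 = 23^32 · 23^16 · 23^8 · 23^4 ≡ 1692 · 575 · 974 · 160 ≡ 127 (mod 1759).

127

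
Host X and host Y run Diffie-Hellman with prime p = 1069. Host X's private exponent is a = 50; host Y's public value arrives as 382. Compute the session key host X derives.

Shared key K = 382^50 mod 1069.
382^1 ≡ 382 (mod 1069)
382^2 = (382^1)^2 ≡ 382^2 = 145924 ≡ 540 (mod 1069)
382^4 = (382^2)^2 ≡ 540^2 = 291600 ≡ 832 (mod 1069)
382^8 = (382^4)^2 ≡ 832^2 = 692224 ≡ 581 (mod 1069)
382^16 = (382^8)^2 ≡ 581^2 = 337561 ≡ 826 (mod 1069)
382^32 = (382^16)^2 ≡ 826^2 = 682276 ≡ 254 (mod 1069)
382^50 = 382^32 · 382^16 · 382^2 ≡ 254 · 826 · 540 ≡ 471 (mod 1069).

471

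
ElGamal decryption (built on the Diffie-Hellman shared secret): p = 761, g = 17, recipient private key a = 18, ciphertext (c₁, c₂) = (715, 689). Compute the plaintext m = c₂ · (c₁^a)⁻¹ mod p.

Shared mask s = c₁^a mod p = 715^18 mod 761.
715^1 ≡ 715 (mod 761)
715^2 = (715^1)^2 ≡ 715^2 = 511225 ≡ 594 (mod 761)
715^4 = (715^2)^2 ≡ 594^2 = 352836 ≡ 493 (mod 761)
715^8 = (715^4)^2 ≡ 493^2 = 243049 ≡ 290 (mod 761)
715^16 = (715^8)^2 ≡ 290^2 = 84100 ≡ 390 (mod 761)
715^18 = 715^16 · 715^2 ≡ 390 · 594 ≡ 316 (mod 761).
So s = 316; s⁻¹ ≡ 643 (mod 761).
m = c₂ · s⁻¹ mod 761 = 689 · 643 mod 761 = 125.

125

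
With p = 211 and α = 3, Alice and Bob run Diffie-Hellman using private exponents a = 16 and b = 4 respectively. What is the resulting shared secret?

46

Alice sends A = α^a mod p = 3^16 mod 211.
3^1 ≡ 3 (mod 211)
3^2 = (3^1)^2 ≡ 3^2 = 9 ≡ 9 (mod 211)
3^4 = (3^2)^2 ≡ 9^2 = 81 ≡ 81 (mod 211)
3^8 = (3^4)^2 ≡ 81^2 = 6561 ≡ 20 (mod 211)
3^16 = (3^8)^2 ≡ 20^2 = 400 ≡ 189 (mod 211)
So A = 189. Bob then computes K = A^b mod p = 189^4 mod 211.
189^1 ≡ 189 (mod 211)
189^2 = (189^1)^2 ≡ 189^2 = 35721 ≡ 62 (mod 211)
189^4 = (189^2)^2 ≡ 62^2 = 3844 ≡ 46 (mod 211)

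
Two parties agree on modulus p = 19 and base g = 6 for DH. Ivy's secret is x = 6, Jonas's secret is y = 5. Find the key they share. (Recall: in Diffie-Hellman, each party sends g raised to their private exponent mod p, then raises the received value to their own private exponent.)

7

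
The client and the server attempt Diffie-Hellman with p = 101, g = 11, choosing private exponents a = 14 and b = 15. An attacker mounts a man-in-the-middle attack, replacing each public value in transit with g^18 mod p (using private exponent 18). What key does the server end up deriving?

14

The server receives an attacker's public value M = 11^18 mod 101 instead of the honest one.
11^1 ≡ 11 (mod 101)
11^2 = (11^1)^2 ≡ 11^2 = 121 ≡ 20 (mod 101)
11^4 = (11^2)^2 ≡ 20^2 = 400 ≡ 97 (mod 101)
11^8 = (11^4)^2 ≡ 97^2 = 9409 ≡ 16 (mod 101)
11^16 = (11^8)^2 ≡ 16^2 = 256 ≡ 54 (mod 101)
11^18 = 11^16 · 11^2 ≡ 54 · 20 ≡ 70 (mod 101).
So M = 70. The server computes K = M^15 mod 101.
70^1 ≡ 70 (mod 101)
70^2 = (70^1)^2 ≡ 70^2 = 4900 ≡ 52 (mod 101)
70^4 = (70^2)^2 ≡ 52^2 = 2704 ≡ 78 (mod 101)
70^8 = (70^4)^2 ≡ 78^2 = 6084 ≡ 24 (mod 101)
70^15 = 70^8 · 70^4 · 70^2 · 70^1 ≡ 24 · 78 · 52 · 70 ≡ 14 (mod 101).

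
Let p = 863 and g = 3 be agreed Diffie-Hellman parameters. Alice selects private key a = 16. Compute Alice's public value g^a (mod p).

Public value = 3^16 (mod 863).
3^1 ≡ 3 (mod 863)
3^2 = (3^1)^2 ≡ 3^2 = 9 ≡ 9 (mod 863)
3^4 = (3^2)^2 ≡ 9^2 = 81 ≡ 81 (mod 863)
3^8 = (3^4)^2 ≡ 81^2 = 6561 ≡ 520 (mod 863)
3^16 = (3^8)^2 ≡ 520^2 = 270400 ≡ 281 (mod 863)

281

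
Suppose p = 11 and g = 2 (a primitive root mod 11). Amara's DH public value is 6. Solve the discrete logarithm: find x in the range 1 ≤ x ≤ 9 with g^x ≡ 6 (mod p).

9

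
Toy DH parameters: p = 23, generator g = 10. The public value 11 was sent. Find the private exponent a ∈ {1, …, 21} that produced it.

Try successive powers of 10 modulo 23:
10^1 ≡ 10
10^2 ≡ 8
10^3 ≡ 11
Found: a = 3.

3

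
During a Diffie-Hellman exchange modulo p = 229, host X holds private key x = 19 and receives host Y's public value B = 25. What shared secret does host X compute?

Shared key K = 25^19 mod 229.
25^1 ≡ 25 (mod 229)
25^2 = (25^1)^2 ≡ 25^2 = 625 ≡ 167 (mod 229)
25^4 = (25^2)^2 ≡ 167^2 = 27889 ≡ 180 (mod 229)
25^8 = (25^4)^2 ≡ 180^2 = 32400 ≡ 111 (mod 229)
25^16 = (25^8)^2 ≡ 111^2 = 12321 ≡ 184 (mod 229)
25^19 = 25^16 · 25^2 · 25^1 ≡ 184 · 167 · 25 ≡ 134 (mod 229).

134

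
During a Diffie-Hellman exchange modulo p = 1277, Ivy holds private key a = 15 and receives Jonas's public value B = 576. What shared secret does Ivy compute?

Shared key K = 576^15 mod 1277.
576^1 ≡ 576 (mod 1277)
576^2 = (576^1)^2 ≡ 576^2 = 331776 ≡ 1033 (mod 1277)
576^4 = (576^2)^2 ≡ 1033^2 = 1067089 ≡ 794 (mod 1277)
576^8 = (576^4)^2 ≡ 794^2 = 630436 ≡ 875 (mod 1277)
576^15 = 576^8 · 576^4 · 576^2 · 576^1 ≡ 875 · 794 · 1033 · 576 ≡ 520 (mod 1277).

520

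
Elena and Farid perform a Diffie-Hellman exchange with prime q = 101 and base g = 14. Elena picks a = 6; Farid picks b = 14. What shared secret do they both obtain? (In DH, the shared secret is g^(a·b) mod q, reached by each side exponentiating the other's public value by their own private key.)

36

Elena sends A = g^a mod q = 14^6 mod 101.
14^1 ≡ 14 (mod 101)
14^2 = (14^1)^2 ≡ 14^2 = 196 ≡ 95 (mod 101)
14^4 = (14^2)^2 ≡ 95^2 = 9025 ≡ 36 (mod 101)
14^6 = 14^4 · 14^2 ≡ 36 · 95 ≡ 87 (mod 101).
So A = 87. Farid then computes K = A^b mod q = 87^14 mod 101.
87^1 ≡ 87 (mod 101)
87^2 = (87^1)^2 ≡ 87^2 = 7569 ≡ 95 (mod 101)
87^4 = (87^2)^2 ≡ 95^2 = 9025 ≡ 36 (mod 101)
87^8 = (87^4)^2 ≡ 36^2 = 1296 ≡ 84 (mod 101)
87^14 = 87^8 · 87^4 · 87^2 ≡ 84 · 36 · 95 ≡ 36 (mod 101).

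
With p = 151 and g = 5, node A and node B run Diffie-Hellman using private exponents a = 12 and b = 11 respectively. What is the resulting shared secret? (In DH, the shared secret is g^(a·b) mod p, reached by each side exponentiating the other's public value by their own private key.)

44

Node A sends A = g^a mod p = 5^12 mod 151.
5^1 ≡ 5 (mod 151)
5^2 = (5^1)^2 ≡ 5^2 = 25 ≡ 25 (mod 151)
5^4 = (5^2)^2 ≡ 25^2 = 625 ≡ 21 (mod 151)
5^8 = (5^4)^2 ≡ 21^2 = 441 ≡ 139 (mod 151)
5^12 = 5^8 · 5^4 ≡ 139 · 21 ≡ 50 (mod 151).
So A = 50. Node B then computes K = A^b mod p = 50^11 mod 151.
50^1 ≡ 50 (mod 151)
50^2 = (50^1)^2 ≡ 50^2 = 2500 ≡ 84 (mod 151)
50^4 = (50^2)^2 ≡ 84^2 = 7056 ≡ 110 (mod 151)
50^8 = (50^4)^2 ≡ 110^2 = 12100 ≡ 20 (mod 151)
50^11 = 50^8 · 50^2 · 50^1 ≡ 20 · 84 · 50 ≡ 44 (mod 151).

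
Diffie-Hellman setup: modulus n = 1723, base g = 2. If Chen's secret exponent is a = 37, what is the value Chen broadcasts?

675

Public value = 2^37 mod 1723.
2^1 ≡ 2 (mod 1723)
2^2 = (2^1)^2 ≡ 2^2 = 4 ≡ 4 (mod 1723)
2^4 = (2^2)^2 ≡ 4^2 = 16 ≡ 16 (mod 1723)
2^8 = (2^4)^2 ≡ 16^2 = 256 ≡ 256 (mod 1723)
2^16 = (2^8)^2 ≡ 256^2 = 65536 ≡ 62 (mod 1723)
2^32 = (2^16)^2 ≡ 62^2 = 3844 ≡ 398 (mod 1723)
2^37 = 2^32 · 2^4 · 2^1 ≡ 398 · 16 · 2 ≡ 675 (mod 1723).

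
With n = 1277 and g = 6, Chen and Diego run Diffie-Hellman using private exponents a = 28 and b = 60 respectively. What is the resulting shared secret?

Diego sends B = g^b mod n = 6^60 mod 1277.
6^1 ≡ 6 (mod 1277)
6^2 = (6^1)^2 ≡ 6^2 = 36 ≡ 36 (mod 1277)
6^4 = (6^2)^2 ≡ 36^2 = 1296 ≡ 19 (mod 1277)
6^8 = (6^4)^2 ≡ 19^2 = 361 ≡ 361 (mod 1277)
6^16 = (6^8)^2 ≡ 361^2 = 130321 ≡ 67 (mod 1277)
6^32 = (6^16)^2 ≡ 67^2 = 4489 ≡ 658 (mod 1277)
6^60 = 6^32 · 6^16 · 6^8 · 6^4 ≡ 658 · 67 · 361 · 19 ≡ 1213 (mod 1277).
So B = 1213. Chen then computes K = B^a mod n = 1213^28 mod 1277.
1213^1 ≡ 1213 (mod 1277)
1213^2 = (1213^1)^2 ≡ 1213^2 = 1471369 ≡ 265 (mod 1277)
1213^4 = (1213^2)^2 ≡ 265^2 = 70225 ≡ 1267 (mod 1277)
1213^8 = (1213^4)^2 ≡ 1267^2 = 1605289 ≡ 100 (mod 1277)
1213^16 = (1213^8)^2 ≡ 100^2 = 10000 ≡ 1061 (mod 1277)
1213^28 = 1213^16 · 1213^8 · 1213^4 ≡ 1061 · 100 · 1267 ≡ 187 (mod 1277).

187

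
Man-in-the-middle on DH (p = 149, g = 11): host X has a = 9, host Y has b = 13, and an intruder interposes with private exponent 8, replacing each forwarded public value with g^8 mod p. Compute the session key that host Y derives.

Host Y receives an intruder's public value M = 11^8 mod 149 instead of the honest one.
11^1 ≡ 11 (mod 149)
11^2 = (11^1)^2 ≡ 11^2 = 121 ≡ 121 (mod 149)
11^4 = (11^2)^2 ≡ 121^2 = 14641 ≡ 39 (mod 149)
11^8 = (11^4)^2 ≡ 39^2 = 1521 ≡ 31 (mod 149)
So M = 31. Host Y computes K = M^13 mod 149.
31^1 ≡ 31 (mod 149)
31^2 = (31^1)^2 ≡ 31^2 = 961 ≡ 67 (mod 149)
31^4 = (31^2)^2 ≡ 67^2 = 4489 ≡ 19 (mod 149)
31^8 = (31^4)^2 ≡ 19^2 = 361 ≡ 63 (mod 149)
31^13 = 31^8 · 31^4 · 31^1 ≡ 63 · 19 · 31 ≡ 6 (mod 149).

6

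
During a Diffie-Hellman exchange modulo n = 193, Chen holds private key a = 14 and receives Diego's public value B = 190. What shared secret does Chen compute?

Shared key K = 190^14 mod 193.
190^1 ≡ 190 (mod 193)
190^2 = (190^1)^2 ≡ 190^2 = 36100 ≡ 9 (mod 193)
190^4 = (190^2)^2 ≡ 9^2 = 81 ≡ 81 (mod 193)
190^8 = (190^4)^2 ≡ 81^2 = 6561 ≡ 192 (mod 193)
190^14 = 190^8 · 190^4 · 190^2 ≡ 192 · 81 · 9 ≡ 43 (mod 193).

43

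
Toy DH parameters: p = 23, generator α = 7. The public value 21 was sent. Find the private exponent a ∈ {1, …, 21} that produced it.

3

Try successive powers of 7 modulo 23:
7^1 ≡ 7
7^2 ≡ 3
7^3 ≡ 21
Found: a = 3.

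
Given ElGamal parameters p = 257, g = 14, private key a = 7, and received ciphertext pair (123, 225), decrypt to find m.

Shared mask s = c₁^a mod p = 123^7 mod 257.
123^1 ≡ 123 (mod 257)
123^2 = (123^1)^2 ≡ 123^2 = 15129 ≡ 223 (mod 257)
123^4 = (123^2)^2 ≡ 223^2 = 49729 ≡ 128 (mod 257)
123^7 = 123^4 · 123^2 · 123^1 ≡ 128 · 223 · 123 ≡ 35 (mod 257).
So s = 35; s⁻¹ ≡ 235 (mod 257).
m = c₂ · s⁻¹ mod 257 = 225 · 235 mod 257 = 190.

190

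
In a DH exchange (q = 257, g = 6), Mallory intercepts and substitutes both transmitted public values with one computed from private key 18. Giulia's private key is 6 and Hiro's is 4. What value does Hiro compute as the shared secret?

120

Hiro receives Mallory's public value M = 6^18 mod 257 instead of the honest one.
6^1 ≡ 6 (mod 257)
6^2 = (6^1)^2 ≡ 6^2 = 36 ≡ 36 (mod 257)
6^4 = (6^2)^2 ≡ 36^2 = 1296 ≡ 11 (mod 257)
6^8 = (6^4)^2 ≡ 11^2 = 121 ≡ 121 (mod 257)
6^16 = (6^8)^2 ≡ 121^2 = 14641 ≡ 249 (mod 257)
6^18 = 6^16 · 6^2 ≡ 249 · 36 ≡ 226 (mod 257).
So M = 226. Hiro computes K = M^4 mod 257.
226^1 ≡ 226 (mod 257)
226^2 = (226^1)^2 ≡ 226^2 = 51076 ≡ 190 (mod 257)
226^4 = (226^2)^2 ≡ 190^2 = 36100 ≡ 120 (mod 257)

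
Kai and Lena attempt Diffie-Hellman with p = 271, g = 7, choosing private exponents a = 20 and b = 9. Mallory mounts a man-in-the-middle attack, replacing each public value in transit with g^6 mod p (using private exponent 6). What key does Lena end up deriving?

100

Lena receives Mallory's public value M = 7^6 mod 271 instead of the honest one.
7^1 ≡ 7 (mod 271)
7^2 = (7^1)^2 ≡ 7^2 = 49 ≡ 49 (mod 271)
7^4 = (7^2)^2 ≡ 49^2 = 2401 ≡ 233 (mod 271)
7^6 = 7^4 · 7^2 ≡ 233 · 49 ≡ 35 (mod 271).
So M = 35. Lena computes K = M^9 mod 271.
35^1 ≡ 35 (mod 271)
35^2 = (35^1)^2 ≡ 35^2 = 1225 ≡ 141 (mod 271)
35^4 = (35^2)^2 ≡ 141^2 = 19881 ≡ 98 (mod 271)
35^8 = (35^4)^2 ≡ 98^2 = 9604 ≡ 119 (mod 271)
35^9 = 35^8 · 35^1 ≡ 119 · 35 ≡ 100 (mod 271).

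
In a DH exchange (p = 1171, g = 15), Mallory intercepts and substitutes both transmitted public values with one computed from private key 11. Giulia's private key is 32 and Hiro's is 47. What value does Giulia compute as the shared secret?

273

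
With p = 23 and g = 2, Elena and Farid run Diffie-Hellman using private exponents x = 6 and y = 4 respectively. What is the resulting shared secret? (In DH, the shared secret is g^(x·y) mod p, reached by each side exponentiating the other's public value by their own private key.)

Farid sends B = g^y mod p = 2^4 mod 23.
2^1 ≡ 2 (mod 23)
2^2 = (2^1)^2 ≡ 2^2 = 4 ≡ 4 (mod 23)
2^4 = (2^2)^2 ≡ 4^2 = 16 ≡ 16 (mod 23)
So B = 16. Elena then computes K = B^x mod p = 16^6 mod 23.
16^1 ≡ 16 (mod 23)
16^2 = (16^1)^2 ≡ 16^2 = 256 ≡ 3 (mod 23)
16^4 = (16^2)^2 ≡ 3^2 = 9 ≡ 9 (mod 23)
16^6 = 16^4 · 16^2 ≡ 9 · 3 ≡ 4 (mod 23).

4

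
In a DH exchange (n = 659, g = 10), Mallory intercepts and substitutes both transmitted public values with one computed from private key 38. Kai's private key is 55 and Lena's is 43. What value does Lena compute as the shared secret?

333

Lena receives Mallory's public value M = 10^38 mod 659 instead of the honest one.
10^1 ≡ 10 (mod 659)
10^2 = (10^1)^2 ≡ 10^2 = 100 ≡ 100 (mod 659)
10^4 = (10^2)^2 ≡ 100^2 = 10000 ≡ 115 (mod 659)
10^8 = (10^4)^2 ≡ 115^2 = 13225 ≡ 45 (mod 659)
10^16 = (10^8)^2 ≡ 45^2 = 2025 ≡ 48 (mod 659)
10^32 = (10^16)^2 ≡ 48^2 = 2304 ≡ 327 (mod 659)
10^38 = 10^32 · 10^4 · 10^2 ≡ 327 · 115 · 100 ≡ 246 (mod 659).
So M = 246. Lena computes K = M^43 mod 659.
246^1 ≡ 246 (mod 659)
246^2 = (246^1)^2 ≡ 246^2 = 60516 ≡ 547 (mod 659)
246^4 = (246^2)^2 ≡ 547^2 = 299209 ≡ 23 (mod 659)
246^8 = (246^4)^2 ≡ 23^2 = 529 ≡ 529 (mod 659)
246^16 = (246^8)^2 ≡ 529^2 = 279841 ≡ 425 (mod 659)
246^32 = (246^16)^2 ≡ 425^2 = 180625 ≡ 59 (mod 659)
246^43 = 246^32 · 246^8 · 246^2 · 246^1 ≡ 59 · 529 · 547 · 246 ≡ 333 (mod 659).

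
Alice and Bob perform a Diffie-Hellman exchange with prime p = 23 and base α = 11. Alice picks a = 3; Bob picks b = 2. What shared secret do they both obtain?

Bob sends B = α^b mod p = 11^2 mod 23.
11^1 ≡ 11 (mod 23)
11^2 = (11^1)^2 ≡ 11^2 = 121 ≡ 6 (mod 23)
So B = 6. Alice then computes K = B^a mod p = 6^3 mod 23.
6^1 ≡ 6 (mod 23)
6^2 = (6^1)^2 ≡ 6^2 = 36 ≡ 13 (mod 23)
6^3 = 6^2 · 6^1 ≡ 13 · 6 ≡ 9 (mod 23).

9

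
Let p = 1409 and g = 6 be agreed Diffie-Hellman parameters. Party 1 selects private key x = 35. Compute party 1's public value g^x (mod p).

898

Public value = 6^35 (mod 1409).
6^1 ≡ 6 (mod 1409)
6^2 = (6^1)^2 ≡ 6^2 = 36 ≡ 36 (mod 1409)
6^4 = (6^2)^2 ≡ 36^2 = 1296 ≡ 1296 (mod 1409)
6^8 = (6^4)^2 ≡ 1296^2 = 1679616 ≡ 88 (mod 1409)
6^16 = (6^8)^2 ≡ 88^2 = 7744 ≡ 699 (mod 1409)
6^32 = (6^16)^2 ≡ 699^2 = 488601 ≡ 1087 (mod 1409)
6^35 = 6^32 · 6^2 · 6^1 ≡ 1087 · 36 · 6 ≡ 898 (mod 1409).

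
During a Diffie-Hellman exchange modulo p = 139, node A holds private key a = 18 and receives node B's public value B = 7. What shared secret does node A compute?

Shared key K = 7^18 mod 139.
7^1 ≡ 7 (mod 139)
7^2 = (7^1)^2 ≡ 7^2 = 49 ≡ 49 (mod 139)
7^4 = (7^2)^2 ≡ 49^2 = 2401 ≡ 38 (mod 139)
7^8 = (7^4)^2 ≡ 38^2 = 1444 ≡ 54 (mod 139)
7^16 = (7^8)^2 ≡ 54^2 = 2916 ≡ 136 (mod 139)
7^18 = 7^16 · 7^2 ≡ 136 · 49 ≡ 131 (mod 139).

131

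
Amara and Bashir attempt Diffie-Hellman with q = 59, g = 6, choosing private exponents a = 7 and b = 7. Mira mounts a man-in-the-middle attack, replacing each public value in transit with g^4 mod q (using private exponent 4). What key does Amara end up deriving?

Amara receives Mira's public value M = 6^4 mod 59 instead of the honest one.
6^1 ≡ 6 (mod 59)
6^2 = (6^1)^2 ≡ 6^2 = 36 ≡ 36 (mod 59)
6^4 = (6^2)^2 ≡ 36^2 = 1296 ≡ 57 (mod 59)
So M = 57. Amara computes K = M^7 mod 59.
57^1 ≡ 57 (mod 59)
57^2 = (57^1)^2 ≡ 57^2 = 3249 ≡ 4 (mod 59)
57^4 = (57^2)^2 ≡ 4^2 = 16 ≡ 16 (mod 59)
57^7 = 57^4 · 57^2 · 57^1 ≡ 16 · 4 · 57 ≡ 49 (mod 59).

49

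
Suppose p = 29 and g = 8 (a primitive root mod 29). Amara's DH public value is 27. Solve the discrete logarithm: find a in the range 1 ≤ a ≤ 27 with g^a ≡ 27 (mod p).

Try successive powers of 8 modulo 29:
8^1 ≡ 8
8^2 ≡ 6
8^3 ≡ 19
8^4 ≡ 7
8^5 ≡ 27
Found: a = 5.

5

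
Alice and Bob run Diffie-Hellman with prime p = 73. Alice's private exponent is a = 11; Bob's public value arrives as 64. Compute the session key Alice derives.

8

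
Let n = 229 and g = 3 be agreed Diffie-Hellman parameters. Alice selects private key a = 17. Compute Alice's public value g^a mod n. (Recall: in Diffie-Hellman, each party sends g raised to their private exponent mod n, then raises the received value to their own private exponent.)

193

Public value = 3^17 mod 229.
3^1 ≡ 3 (mod 229)
3^2 = (3^1)^2 ≡ 3^2 = 9 ≡ 9 (mod 229)
3^4 = (3^2)^2 ≡ 9^2 = 81 ≡ 81 (mod 229)
3^8 = (3^4)^2 ≡ 81^2 = 6561 ≡ 149 (mod 229)
3^16 = (3^8)^2 ≡ 149^2 = 22201 ≡ 217 (mod 229)
3^17 = 3^16 · 3^1 ≡ 217 · 3 ≡ 193 (mod 229).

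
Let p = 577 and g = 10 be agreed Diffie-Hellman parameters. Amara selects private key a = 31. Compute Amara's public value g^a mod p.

77

Public value = 10^31 mod 577.
10^1 ≡ 10 (mod 577)
10^2 = (10^1)^2 ≡ 10^2 = 100 ≡ 100 (mod 577)
10^4 = (10^2)^2 ≡ 100^2 = 10000 ≡ 191 (mod 577)
10^8 = (10^4)^2 ≡ 191^2 = 36481 ≡ 130 (mod 577)
10^16 = (10^8)^2 ≡ 130^2 = 16900 ≡ 167 (mod 577)
10^31 = 10^16 · 10^8 · 10^4 · 10^2 · 10^1 ≡ 167 · 130 · 191 · 100 · 10 ≡ 77 (mod 577).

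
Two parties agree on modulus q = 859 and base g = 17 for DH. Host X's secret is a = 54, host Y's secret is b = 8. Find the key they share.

Host Y sends B = g^b mod q = 17^8 mod 859.
17^1 ≡ 17 (mod 859)
17^2 = (17^1)^2 ≡ 17^2 = 289 ≡ 289 (mod 859)
17^4 = (17^2)^2 ≡ 289^2 = 83521 ≡ 198 (mod 859)
17^8 = (17^4)^2 ≡ 198^2 = 39204 ≡ 549 (mod 859)
So B = 549. Host X then computes K = B^a mod q = 549^54 mod 859.
549^1 ≡ 549 (mod 859)
549^2 = (549^1)^2 ≡ 549^2 = 301401 ≡ 751 (mod 859)
549^4 = (549^2)^2 ≡ 751^2 = 564001 ≡ 497 (mod 859)
549^8 = (549^4)^2 ≡ 497^2 = 247009 ≡ 476 (mod 859)
549^16 = (549^8)^2 ≡ 476^2 = 226576 ≡ 659 (mod 859)
549^32 = (549^16)^2 ≡ 659^2 = 434281 ≡ 486 (mod 859)
549^54 = 549^32 · 549^16 · 549^4 · 549^2 ≡ 486 · 659 · 497 · 751 ≡ 618 (mod 859).

618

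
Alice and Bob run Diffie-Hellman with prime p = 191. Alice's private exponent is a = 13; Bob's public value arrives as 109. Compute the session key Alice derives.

49

Shared key K = 109^13 mod 191.
109^1 ≡ 109 (mod 191)
109^2 = (109^1)^2 ≡ 109^2 = 11881 ≡ 39 (mod 191)
109^4 = (109^2)^2 ≡ 39^2 = 1521 ≡ 184 (mod 191)
109^8 = (109^4)^2 ≡ 184^2 = 33856 ≡ 49 (mod 191)
109^13 = 109^8 · 109^4 · 109^1 ≡ 49 · 184 · 109 ≡ 49 (mod 191).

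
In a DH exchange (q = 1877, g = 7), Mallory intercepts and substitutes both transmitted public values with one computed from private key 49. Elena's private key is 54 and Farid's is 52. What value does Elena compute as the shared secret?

Elena receives Mallory's public value M = 7^49 mod 1877 instead of the honest one.
7^1 ≡ 7 (mod 1877)
7^2 = (7^1)^2 ≡ 7^2 = 49 ≡ 49 (mod 1877)
7^4 = (7^2)^2 ≡ 49^2 = 2401 ≡ 524 (mod 1877)
7^8 = (7^4)^2 ≡ 524^2 = 274576 ≡ 534 (mod 1877)
7^16 = (7^8)^2 ≡ 534^2 = 285156 ≡ 1729 (mod 1877)
7^32 = (7^16)^2 ≡ 1729^2 = 2989441 ≡ 1257 (mod 1877)
7^49 = 7^32 · 7^16 · 7^1 ≡ 1257 · 1729 · 7 ≡ 386 (mod 1877).
So M = 386. Elena computes K = M^54 mod 1877.
386^1 ≡ 386 (mod 1877)
386^2 = (386^1)^2 ≡ 386^2 = 148996 ≡ 713 (mod 1877)
386^4 = (386^2)^2 ≡ 713^2 = 508369 ≡ 1579 (mod 1877)
386^8 = (386^4)^2 ≡ 1579^2 = 2493241 ≡ 585 (mod 1877)
386^16 = (386^8)^2 ≡ 585^2 = 342225 ≡ 611 (mod 1877)
386^32 = (386^16)^2 ≡ 611^2 = 373321 ≡ 1675 (mod 1877)
386^54 = 386^32 · 386^16 · 386^4 · 386^2 ≡ 1675 · 611 · 1579 · 713 ≡ 1104 (mod 1877).

1104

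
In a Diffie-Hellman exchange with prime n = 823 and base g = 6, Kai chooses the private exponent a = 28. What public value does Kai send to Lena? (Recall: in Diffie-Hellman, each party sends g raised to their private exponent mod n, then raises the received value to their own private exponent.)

Public value = 6^28 mod 823.
6^1 ≡ 6 (mod 823)
6^2 = (6^1)^2 ≡ 6^2 = 36 ≡ 36 (mod 823)
6^4 = (6^2)^2 ≡ 36^2 = 1296 ≡ 473 (mod 823)
6^8 = (6^4)^2 ≡ 473^2 = 223729 ≡ 696 (mod 823)
6^16 = (6^8)^2 ≡ 696^2 = 484416 ≡ 492 (mod 823)
6^28 = 6^16 · 6^8 · 6^4 ≡ 492 · 696 · 473 ≡ 644 (mod 823).

644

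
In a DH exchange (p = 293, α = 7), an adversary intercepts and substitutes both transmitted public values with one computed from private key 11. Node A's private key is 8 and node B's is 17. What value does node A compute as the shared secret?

Node A receives an adversary's public value M = 7^11 mod 293 instead of the honest one.
7^1 ≡ 7 (mod 293)
7^2 = (7^1)^2 ≡ 7^2 = 49 ≡ 49 (mod 293)
7^4 = (7^2)^2 ≡ 49^2 = 2401 ≡ 57 (mod 293)
7^8 = (7^4)^2 ≡ 57^2 = 3249 ≡ 26 (mod 293)
7^11 = 7^8 · 7^2 · 7^1 ≡ 26 · 49 · 7 ≡ 128 (mod 293).
So M = 128. Node A computes K = M^8 mod 293.
128^1 ≡ 128 (mod 293)
128^2 = (128^1)^2 ≡ 128^2 = 16384 ≡ 269 (mod 293)
128^4 = (128^2)^2 ≡ 269^2 = 72361 ≡ 283 (mod 293)
128^8 = (128^4)^2 ≡ 283^2 = 80089 ≡ 100 (mod 293)

100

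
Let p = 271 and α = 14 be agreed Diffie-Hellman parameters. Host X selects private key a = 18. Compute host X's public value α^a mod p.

Public value = 14^18 mod 271.
14^1 ≡ 14 (mod 271)
14^2 = (14^1)^2 ≡ 14^2 = 196 ≡ 196 (mod 271)
14^4 = (14^2)^2 ≡ 196^2 = 38416 ≡ 205 (mod 271)
14^8 = (14^4)^2 ≡ 205^2 = 42025 ≡ 20 (mod 271)
14^16 = (14^8)^2 ≡ 20^2 = 400 ≡ 129 (mod 271)
14^18 = 14^16 · 14^2 ≡ 129 · 196 ≡ 81 (mod 271).

81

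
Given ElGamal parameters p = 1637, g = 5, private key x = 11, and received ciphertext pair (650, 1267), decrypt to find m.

Shared mask s = c₁^x mod p = 650^11 mod 1637.
650^1 ≡ 650 (mod 1637)
650^2 = (650^1)^2 ≡ 650^2 = 422500 ≡ 154 (mod 1637)
650^4 = (650^2)^2 ≡ 154^2 = 23716 ≡ 798 (mod 1637)
650^8 = (650^4)^2 ≡ 798^2 = 636804 ≡ 11 (mod 1637)
650^11 = 650^8 · 650^2 · 650^1 ≡ 11 · 154 · 650 ≡ 1036 (mod 1637).
So s = 1036; s⁻¹ ≡ 1351 (mod 1637).
m = c₂ · s⁻¹ mod 1637 = 1267 · 1351 mod 1637 = 1052.

1052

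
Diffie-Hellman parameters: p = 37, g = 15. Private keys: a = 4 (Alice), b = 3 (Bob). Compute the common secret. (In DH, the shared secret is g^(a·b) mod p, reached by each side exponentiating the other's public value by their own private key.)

Alice sends A = g^a mod p = 15^4 mod 37.
15^1 ≡ 15 (mod 37)
15^2 = (15^1)^2 ≡ 15^2 = 225 ≡ 3 (mod 37)
15^4 = (15^2)^2 ≡ 3^2 = 9 ≡ 9 (mod 37)
So A = 9. Bob then computes K = A^b mod p = 9^3 mod 37.
9^1 ≡ 9 (mod 37)
9^2 = (9^1)^2 ≡ 9^2 = 81 ≡ 7 (mod 37)
9^3 = 9^2 · 9^1 ≡ 7 · 9 ≡ 26 (mod 37).

26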